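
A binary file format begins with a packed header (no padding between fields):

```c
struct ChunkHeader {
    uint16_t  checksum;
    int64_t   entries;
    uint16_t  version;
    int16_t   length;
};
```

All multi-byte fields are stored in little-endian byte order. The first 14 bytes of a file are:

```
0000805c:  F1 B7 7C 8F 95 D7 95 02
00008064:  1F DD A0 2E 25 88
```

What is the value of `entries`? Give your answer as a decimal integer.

-2513287224459161732

`entries` follows `checksum` (2 bytes), so it starts at byte offset 2 and occupies 8 bytes.
Bytes at offsets 2..9: 7C 8F 95 D7 95 02 1F DD.
In little-endian order the low byte comes first in memory.
Reassemble most-significant byte first: DD 1F 02 95 D7 95 8F 7C → 0xDD1F0295D7958F7C.
Top bit is set, so as a signed 64-bit value this is 0xDD1F0295D7958F7C − 2^64 = -2513287224459161732.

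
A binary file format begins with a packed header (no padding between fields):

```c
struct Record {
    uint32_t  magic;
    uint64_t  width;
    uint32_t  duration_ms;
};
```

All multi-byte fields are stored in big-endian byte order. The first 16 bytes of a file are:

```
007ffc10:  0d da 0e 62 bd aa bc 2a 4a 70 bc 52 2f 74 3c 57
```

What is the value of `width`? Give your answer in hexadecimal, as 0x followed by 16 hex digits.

0xBDAABC2A4A70BC52

`width` follows `magic` (4 bytes), so it starts at byte offset 4 and occupies 8 bytes.
Bytes at offsets 4..11: BD AA BC 2A 4A 70 BC 52.
Big-endian: lowest address holds the most-significant byte.
The bytes are already most-significant first: 0xBDAABC2A4A70BC52.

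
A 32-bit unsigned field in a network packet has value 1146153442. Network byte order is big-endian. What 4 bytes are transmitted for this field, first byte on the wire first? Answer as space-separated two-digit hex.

1146153442 in hexadecimal, padded to 32 bits, is 0x4450E9E2.
Split into bytes (most-significant first): 44 50 E9 E2.
In big-endian order the high byte comes first in memory.
So the memory order matches the most-significant-first order: 44 50 E9 E2.

44 50 E9 E2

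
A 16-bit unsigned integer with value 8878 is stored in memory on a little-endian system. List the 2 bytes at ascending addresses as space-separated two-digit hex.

8878 in hexadecimal, padded to 16 bits, is 0x22AE.
Split into bytes (most-significant first): 22 AE.
Little-endian: lowest address holds the least-significant byte.
So at ascending addresses the bytes are AE 22.

AE 22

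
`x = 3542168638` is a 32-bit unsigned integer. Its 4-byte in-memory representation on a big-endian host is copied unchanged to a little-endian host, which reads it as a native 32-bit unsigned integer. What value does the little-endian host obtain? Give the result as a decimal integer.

3542168638 in 32-bit hexadecimal is 0xD321343E.
Stored big-endian, the bytes at ascending addresses are D3 21 34 3E.
Read back as little-endian, the first byte is least significant, giving 0x3E3421D3.
0x3E3421D3 = 1043603923.

1043603923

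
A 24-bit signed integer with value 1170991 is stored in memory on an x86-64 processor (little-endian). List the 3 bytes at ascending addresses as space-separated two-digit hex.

1170991 in hexadecimal, padded to 24 bits, is 0x11DE2F.
Split into bytes (most-significant first): 11 DE 2F.
Little-endian stores the least-significant byte at the lowest address.
So at ascending addresses the bytes are 2F DE 11.

2F DE 11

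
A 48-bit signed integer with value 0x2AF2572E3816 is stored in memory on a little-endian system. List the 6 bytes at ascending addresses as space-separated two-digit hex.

16 38 2E 57 F2 2A

Split into bytes (most-significant first): 2A F2 57 2E 38 16.
Little-endian stores the least-significant byte at the lowest address.
So at ascending addresses the bytes are 16 38 2E 57 F2 2A.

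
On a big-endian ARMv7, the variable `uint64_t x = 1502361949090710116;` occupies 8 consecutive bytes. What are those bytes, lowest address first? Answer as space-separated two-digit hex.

14 D9 76 3B 9B 9D 82 64

1502361949090710116 in hexadecimal, padded to 64 bits, is 0x14D9763B9B9D8264.
Split into bytes (most-significant first): 14 D9 76 3B 9B 9D 82 64.
Big-endian stores the most-significant byte at the lowest address.
So the memory order matches the most-significant-first order: 14 D9 76 3B 9B 9D 82 64.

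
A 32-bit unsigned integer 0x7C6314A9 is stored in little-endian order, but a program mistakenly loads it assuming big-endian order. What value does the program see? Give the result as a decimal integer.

Stored little-endian, the bytes at ascending addresses are A9 14 63 7C.
Read back as big-endian, the last byte is least significant, giving 0xA914637C.
0xA914637C = 2836685692.

2836685692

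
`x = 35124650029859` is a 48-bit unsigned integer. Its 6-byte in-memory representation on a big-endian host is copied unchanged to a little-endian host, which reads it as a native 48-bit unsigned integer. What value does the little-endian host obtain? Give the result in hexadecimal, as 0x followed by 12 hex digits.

35124650029859 in 48-bit hexadecimal is 0x1FF21849B323.
Stored big-endian, the bytes at ascending addresses are 1F F2 18 49 B3 23.
Read back as little-endian, the first byte is least significant, giving 0x23B34918F21F.

0x23B34918F21F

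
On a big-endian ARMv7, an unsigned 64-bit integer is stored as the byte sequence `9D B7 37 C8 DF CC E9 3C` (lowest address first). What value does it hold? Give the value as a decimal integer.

In big-endian order the high byte comes first in memory.
The bytes are already most-significant first: 0x9DB737C8DFCCE93C.
0x9DB737C8DFCCE93C = 11364613520580471100.

11364613520580471100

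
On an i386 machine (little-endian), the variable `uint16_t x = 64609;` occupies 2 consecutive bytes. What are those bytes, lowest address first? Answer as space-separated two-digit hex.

61 FC

64609 in hexadecimal, padded to 16 bits, is 0xFC61.
Split into bytes (most-significant first): FC 61.
In little-endian order the low byte comes first in memory.
So at ascending addresses the bytes are 61 FC.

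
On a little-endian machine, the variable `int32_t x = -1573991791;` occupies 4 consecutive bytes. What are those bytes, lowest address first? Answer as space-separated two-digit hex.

91 CA 2E A2

Two's complement of -1573991791 in 32 bits: 1573991791 = 0x5DD1356F; invert → 0xA22ECA90; add 1 → 0xA22ECA91.
Split into bytes (most-significant first): A2 2E CA 91.
Little-endian stores the least-significant byte at the lowest address.
So at ascending addresses the bytes are 91 CA 2E A2.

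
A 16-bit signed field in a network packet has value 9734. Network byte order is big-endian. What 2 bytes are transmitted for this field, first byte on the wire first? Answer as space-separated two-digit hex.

9734 in hexadecimal, padded to 16 bits, is 0x2606.
Split into bytes (most-significant first): 26 06.
In big-endian order the high byte comes first in memory.
So the memory order matches the most-significant-first order: 26 06.

26 06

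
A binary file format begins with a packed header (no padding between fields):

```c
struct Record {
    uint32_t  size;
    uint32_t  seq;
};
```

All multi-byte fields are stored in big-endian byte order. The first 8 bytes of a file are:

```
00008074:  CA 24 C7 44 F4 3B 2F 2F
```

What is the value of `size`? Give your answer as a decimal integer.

3391407940

`size` is the first field, at byte offset 0, occupying 4 bytes.
Bytes at offsets 0..3: CA 24 C7 44.
Big-endian: lowest address holds the most-significant byte.
The bytes are already most-significant first: 0xCA24C744.
0xCA24C744 = 3391407940.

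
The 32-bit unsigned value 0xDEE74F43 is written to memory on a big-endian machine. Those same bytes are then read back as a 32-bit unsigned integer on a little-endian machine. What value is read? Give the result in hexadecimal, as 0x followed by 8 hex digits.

Stored big-endian, the bytes at ascending addresses are DE E7 4F 43.
Read back as little-endian, the first byte is least significant, giving 0x434FE7DE.

0x434FE7DE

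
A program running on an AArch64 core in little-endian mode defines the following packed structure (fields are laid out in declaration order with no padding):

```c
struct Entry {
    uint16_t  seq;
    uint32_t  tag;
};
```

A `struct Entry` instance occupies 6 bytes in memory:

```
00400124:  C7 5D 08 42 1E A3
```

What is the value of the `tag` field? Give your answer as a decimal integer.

2736669192

`tag` follows `seq` (2 bytes), so it starts at byte offset 2 and occupies 4 bytes.
Bytes at offsets 2..5: 08 42 1E A3.
Little-endian: lowest address holds the least-significant byte.
Reassemble most-significant byte first: A3 1E 42 08 → 0xA31E4208.
0xA31E4208 = 2736669192.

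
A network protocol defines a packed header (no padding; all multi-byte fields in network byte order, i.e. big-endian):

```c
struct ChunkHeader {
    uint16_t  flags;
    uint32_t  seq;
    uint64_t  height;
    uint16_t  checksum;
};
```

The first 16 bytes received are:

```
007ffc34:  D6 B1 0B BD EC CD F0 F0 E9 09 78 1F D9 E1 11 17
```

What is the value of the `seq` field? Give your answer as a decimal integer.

196996301

`seq` follows `flags` (2 bytes), so it starts at byte offset 2 and occupies 4 bytes.
Bytes at offsets 2..5: 0B BD EC CD.
Big-endian: lowest address holds the most-significant byte.
The bytes are already most-significant first: 0x0BBDECCD.
0x0BBDECCD = 196996301.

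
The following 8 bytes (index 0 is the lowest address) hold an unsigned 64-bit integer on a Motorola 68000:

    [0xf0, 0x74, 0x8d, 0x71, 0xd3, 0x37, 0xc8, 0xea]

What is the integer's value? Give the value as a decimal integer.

17326629186415610090

Big-endian stores the most-significant byte at the lowest address.
The bytes are already most-significant first: 0xF0748D71D337C8EA.
0xF0748D71D337C8EA = 17326629186415610090.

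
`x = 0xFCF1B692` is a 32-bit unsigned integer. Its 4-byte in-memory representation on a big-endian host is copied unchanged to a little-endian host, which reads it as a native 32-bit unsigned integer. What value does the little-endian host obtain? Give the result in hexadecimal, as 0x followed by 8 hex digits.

Stored big-endian, the bytes at ascending addresses are FC F1 B6 92.
Read back as little-endian, the first byte is least significant, giving 0x92B6F1FC.

0x92B6F1FC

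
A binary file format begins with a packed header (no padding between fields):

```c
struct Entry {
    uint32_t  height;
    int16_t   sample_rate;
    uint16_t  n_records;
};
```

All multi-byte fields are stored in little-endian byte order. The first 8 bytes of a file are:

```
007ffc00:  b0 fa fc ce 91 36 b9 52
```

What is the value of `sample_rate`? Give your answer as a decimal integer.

`sample_rate` follows `height` (4 bytes), so it starts at byte offset 4 and occupies 2 bytes.
Bytes at offsets 4..5: 91 36.
In little-endian order the low byte comes first in memory.
Reassemble most-significant byte first: 36 91 → 0x3691.
0x3691 = 13969.

13969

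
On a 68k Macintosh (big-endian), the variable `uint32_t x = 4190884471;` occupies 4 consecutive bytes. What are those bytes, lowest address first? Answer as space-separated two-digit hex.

F9 CB D2 77

4190884471 in hexadecimal, padded to 32 bits, is 0xF9CBD277.
Split into bytes (most-significant first): F9 CB D2 77.
Big-endian: lowest address holds the most-significant byte.
So the memory order matches the most-significant-first order: F9 CB D2 77.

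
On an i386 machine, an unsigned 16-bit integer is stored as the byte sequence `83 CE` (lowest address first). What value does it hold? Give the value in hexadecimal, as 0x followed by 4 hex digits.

0xCE83

Little-endian stores the least-significant byte at the lowest address.
Reassemble most-significant byte first: CE 83 → 0xCE83.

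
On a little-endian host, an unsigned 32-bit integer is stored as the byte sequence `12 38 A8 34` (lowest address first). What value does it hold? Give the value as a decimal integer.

Little-endian: lowest address holds the least-significant byte.
Reassemble most-significant byte first: 34 A8 38 12 → 0x34A83812.
0x34A83812 = 883439634.

883439634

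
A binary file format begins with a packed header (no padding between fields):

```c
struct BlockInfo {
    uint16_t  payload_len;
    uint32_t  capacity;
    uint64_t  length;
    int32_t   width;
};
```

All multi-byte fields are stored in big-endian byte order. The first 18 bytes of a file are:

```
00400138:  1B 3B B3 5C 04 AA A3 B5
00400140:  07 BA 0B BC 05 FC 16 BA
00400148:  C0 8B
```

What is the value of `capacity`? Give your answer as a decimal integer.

3009152170

`capacity` follows `payload_len` (2 bytes), so it starts at byte offset 2 and occupies 4 bytes.
Bytes at offsets 2..5: B3 5C 04 AA.
In big-endian order the high byte comes first in memory.
The bytes are already most-significant first: 0xB35C04AA.
0xB35C04AA = 3009152170.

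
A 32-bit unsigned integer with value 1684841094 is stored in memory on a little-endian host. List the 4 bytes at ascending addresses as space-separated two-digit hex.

1684841094 in hexadecimal, padded to 32 bits, is 0x646CA286.
Split into bytes (most-significant first): 64 6C A2 86.
Little-endian stores the least-significant byte at the lowest address.
So at ascending addresses the bytes are 86 A2 6C 64.

86 A2 6C 64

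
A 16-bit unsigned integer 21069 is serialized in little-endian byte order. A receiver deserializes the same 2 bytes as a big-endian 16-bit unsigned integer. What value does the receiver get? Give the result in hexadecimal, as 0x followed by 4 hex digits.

21069 in 16-bit hexadecimal is 0x524D.
Stored little-endian, the bytes at ascending addresses are 4D 52.
Read back as big-endian, the last byte is least significant, giving 0x4D52.

0x4D52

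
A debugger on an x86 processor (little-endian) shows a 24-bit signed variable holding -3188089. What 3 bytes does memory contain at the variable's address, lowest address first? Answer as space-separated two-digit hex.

87 5A CF

Two's complement of -3188089 in 24 bits: 3188089 = 0x30A579; invert → 0xCF5A86; add 1 → 0xCF5A87.
Split into bytes (most-significant first): CF 5A 87.
Little-endian: lowest address holds the least-significant byte.
So at ascending addresses the bytes are 87 5A CF.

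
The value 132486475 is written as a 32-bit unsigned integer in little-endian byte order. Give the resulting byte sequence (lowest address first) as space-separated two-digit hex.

4B 95 E5 07

132486475 in hexadecimal, padded to 32 bits, is 0x07E5954B.
Split into bytes (most-significant first): 07 E5 95 4B.
Little-endian stores the least-significant byte at the lowest address.
So at ascending addresses the bytes are 4B 95 E5 07.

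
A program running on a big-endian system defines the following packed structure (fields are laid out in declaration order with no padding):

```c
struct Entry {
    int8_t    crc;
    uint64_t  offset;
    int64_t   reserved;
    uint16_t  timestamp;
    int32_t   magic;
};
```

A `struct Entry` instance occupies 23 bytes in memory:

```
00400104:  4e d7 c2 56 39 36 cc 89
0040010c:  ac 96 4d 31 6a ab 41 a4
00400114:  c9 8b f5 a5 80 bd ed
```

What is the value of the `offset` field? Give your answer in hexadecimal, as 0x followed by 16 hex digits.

`offset` follows `crc` (1 byte), so it starts at byte offset 1 and occupies 8 bytes.
Bytes at offsets 1..8: D7 C2 56 39 36 CC 89 AC.
Big-endian stores the most-significant byte at the lowest address.
The bytes are already most-significant first: 0xD7C2563936CC89AC.

0xD7C2563936CC89AC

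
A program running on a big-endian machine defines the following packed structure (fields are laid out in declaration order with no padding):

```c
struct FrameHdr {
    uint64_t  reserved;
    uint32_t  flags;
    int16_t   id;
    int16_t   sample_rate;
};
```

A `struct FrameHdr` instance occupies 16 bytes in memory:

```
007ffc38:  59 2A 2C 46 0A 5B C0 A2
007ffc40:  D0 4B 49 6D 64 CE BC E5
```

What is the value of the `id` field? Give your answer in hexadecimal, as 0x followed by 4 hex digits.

`id` follows `reserved` (8 B), `flags` (4 B), so it starts at offset 8 + 4 = 12 and occupies 2 bytes.
Bytes at offsets 12..13: 64 CE.
Big-endian: lowest address holds the most-significant byte.
The bytes are already most-significant first: 0x64CE.

0x64CE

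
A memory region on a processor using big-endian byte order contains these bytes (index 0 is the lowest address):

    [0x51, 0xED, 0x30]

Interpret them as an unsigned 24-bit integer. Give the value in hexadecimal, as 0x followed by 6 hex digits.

0x51ED30

In big-endian order the high byte comes first in memory.
The bytes are already most-significant first: 0x51ED30.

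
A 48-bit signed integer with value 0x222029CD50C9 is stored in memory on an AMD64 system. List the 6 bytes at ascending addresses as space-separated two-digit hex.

C9 50 CD 29 20 22

Split into bytes (most-significant first): 22 20 29 CD 50 C9.
Little-endian: lowest address holds the least-significant byte.
So at ascending addresses the bytes are C9 50 CD 29 20 22.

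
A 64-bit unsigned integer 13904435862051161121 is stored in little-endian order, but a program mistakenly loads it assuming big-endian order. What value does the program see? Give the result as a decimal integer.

13904435862051161121 in 64-bit hexadecimal is 0xC0F67ABF67C30421.
Stored little-endian, the bytes at ascending addresses are 21 04 C3 67 BF 7A F6 C0.
Read back as big-endian, the last byte is least significant, giving 0x2104C367BF7AF6C0.
0x2104C367BF7AF6C0 = 2379241353520019136.

2379241353520019136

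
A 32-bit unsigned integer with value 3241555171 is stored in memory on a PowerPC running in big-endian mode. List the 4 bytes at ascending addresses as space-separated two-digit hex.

3241555171 in hexadecimal, padded to 32 bits, is 0xC13634E3.
Split into bytes (most-significant first): C1 36 34 E3.
Big-endian stores the most-significant byte at the lowest address.
So the memory order matches the most-significant-first order: C1 36 34 E3.

C1 36 34 E3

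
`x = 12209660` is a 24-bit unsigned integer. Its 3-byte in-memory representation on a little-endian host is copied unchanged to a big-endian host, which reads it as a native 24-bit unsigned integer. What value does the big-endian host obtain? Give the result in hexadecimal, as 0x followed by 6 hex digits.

0xFC4DBA

12209660 in 24-bit hexadecimal is 0xBA4DFC.
Stored little-endian, the bytes at ascending addresses are FC 4D BA.
Read back as big-endian, the last byte is least significant, giving 0xFC4DBA.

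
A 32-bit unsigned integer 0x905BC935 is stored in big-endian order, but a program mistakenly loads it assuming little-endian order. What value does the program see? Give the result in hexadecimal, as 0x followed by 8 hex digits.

0x35C95B90

Stored big-endian, the bytes at ascending addresses are 90 5B C9 35.
Read back as little-endian, the first byte is least significant, giving 0x35C95B90.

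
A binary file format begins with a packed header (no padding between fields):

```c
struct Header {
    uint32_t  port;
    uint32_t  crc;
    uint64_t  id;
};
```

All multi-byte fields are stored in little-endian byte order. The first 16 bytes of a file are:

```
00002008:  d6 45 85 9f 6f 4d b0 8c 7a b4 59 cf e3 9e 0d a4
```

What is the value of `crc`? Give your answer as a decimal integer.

`crc` follows `port` (4 bytes), so it starts at byte offset 4 and occupies 4 bytes.
Bytes at offsets 4..7: 6F 4D B0 8C.
In little-endian order the low byte comes first in memory.
Reassemble most-significant byte first: 8C B0 4D 6F → 0x8CB04D6F.
0x8CB04D6F = 2360364399.

2360364399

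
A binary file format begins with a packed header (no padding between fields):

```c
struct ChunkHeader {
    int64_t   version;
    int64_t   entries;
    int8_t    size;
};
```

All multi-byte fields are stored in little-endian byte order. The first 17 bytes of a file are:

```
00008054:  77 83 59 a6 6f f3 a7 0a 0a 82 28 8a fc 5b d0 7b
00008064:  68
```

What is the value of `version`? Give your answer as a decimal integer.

`version` is the first field, at byte offset 0, occupying 8 bytes.
Bytes at offsets 0..7: 77 83 59 A6 6F F3 A7 0A.
Little-endian stores the least-significant byte at the lowest address.
Reassemble most-significant byte first: 0A A7 F3 6F A6 59 83 77 → 0x0AA7F36FA6598377.
0x0AA7F36FA6598377 = 767849922347762551.

767849922347762551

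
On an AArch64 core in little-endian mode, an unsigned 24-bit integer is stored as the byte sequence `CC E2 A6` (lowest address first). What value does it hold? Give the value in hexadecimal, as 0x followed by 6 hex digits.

In little-endian order the low byte comes first in memory.
Reassemble most-significant byte first: A6 E2 CC → 0xA6E2CC.

0xA6E2CC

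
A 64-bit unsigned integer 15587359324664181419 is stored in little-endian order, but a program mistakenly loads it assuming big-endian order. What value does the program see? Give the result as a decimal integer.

12336198773690356184

15587359324664181419 in 64-bit hexadecimal is 0xD8516CB86CFB32AB.
Stored little-endian, the bytes at ascending addresses are AB 32 FB 6C B8 6C 51 D8.
Read back as big-endian, the last byte is least significant, giving 0xAB32FB6CB86C51D8.
0xAB32FB6CB86C51D8 = 12336198773690356184.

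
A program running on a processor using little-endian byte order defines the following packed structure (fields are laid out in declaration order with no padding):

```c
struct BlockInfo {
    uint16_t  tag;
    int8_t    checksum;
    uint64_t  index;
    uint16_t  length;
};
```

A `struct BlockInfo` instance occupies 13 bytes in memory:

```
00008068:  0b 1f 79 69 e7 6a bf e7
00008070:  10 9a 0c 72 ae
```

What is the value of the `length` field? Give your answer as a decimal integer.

`length` follows `tag` (2 B), `checksum` (1 B), `index` (8 B), so it starts at offset 2 + 1 + 8 = 11 and occupies 2 bytes.
Bytes at offsets 11..12: 72 AE.
Little-endian stores the least-significant byte at the lowest address.
Reassemble most-significant byte first: AE 72 → 0xAE72.
0xAE72 = 44658.

44658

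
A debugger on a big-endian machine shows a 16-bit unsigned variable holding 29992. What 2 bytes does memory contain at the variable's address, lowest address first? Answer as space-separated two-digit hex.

29992 in hexadecimal, padded to 16 bits, is 0x7528.
Split into bytes (most-significant first): 75 28.
Big-endian stores the most-significant byte at the lowest address.
So the memory order matches the most-significant-first order: 75 28.

75 28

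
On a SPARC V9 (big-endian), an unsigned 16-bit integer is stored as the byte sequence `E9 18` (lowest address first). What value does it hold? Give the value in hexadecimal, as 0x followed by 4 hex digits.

In big-endian order the high byte comes first in memory.
The bytes are already most-significant first: 0xE918.

0xE918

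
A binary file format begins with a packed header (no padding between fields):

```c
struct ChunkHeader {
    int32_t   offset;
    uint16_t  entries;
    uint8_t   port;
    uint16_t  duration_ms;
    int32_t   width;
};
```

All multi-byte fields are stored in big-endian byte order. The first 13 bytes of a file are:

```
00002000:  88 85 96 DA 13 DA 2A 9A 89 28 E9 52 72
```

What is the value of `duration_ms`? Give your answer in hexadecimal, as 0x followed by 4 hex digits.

`duration_ms` follows `offset` (4 B), `entries` (2 B), `port` (1 B), so it starts at offset 4 + 2 + 1 = 7 and occupies 2 bytes.
Bytes at offsets 7..8: 9A 89.
In big-endian order the high byte comes first in memory.
The bytes are already most-significant first: 0x9A89.

0x9A89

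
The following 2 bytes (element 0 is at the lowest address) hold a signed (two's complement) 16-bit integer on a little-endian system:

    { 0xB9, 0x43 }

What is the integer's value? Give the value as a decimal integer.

17337

In little-endian order the low byte comes first in memory.
Reassemble most-significant byte first: 43 B9 → 0x43B9.
0x43B9 = 17337.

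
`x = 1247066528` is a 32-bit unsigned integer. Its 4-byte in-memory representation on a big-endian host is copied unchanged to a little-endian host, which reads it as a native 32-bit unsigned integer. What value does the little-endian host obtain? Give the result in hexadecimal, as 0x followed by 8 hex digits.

0xA0B9544A

1247066528 in 32-bit hexadecimal is 0x4A54B9A0.
Stored big-endian, the bytes at ascending addresses are 4A 54 B9 A0.
Read back as little-endian, the first byte is least significant, giving 0xA0B9544A.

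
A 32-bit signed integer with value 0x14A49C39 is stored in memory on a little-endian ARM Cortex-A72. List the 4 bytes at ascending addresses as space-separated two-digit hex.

Split into bytes (most-significant first): 14 A4 9C 39.
Little-endian stores the least-significant byte at the lowest address.
So at ascending addresses the bytes are 39 9C A4 14.

39 9C A4 14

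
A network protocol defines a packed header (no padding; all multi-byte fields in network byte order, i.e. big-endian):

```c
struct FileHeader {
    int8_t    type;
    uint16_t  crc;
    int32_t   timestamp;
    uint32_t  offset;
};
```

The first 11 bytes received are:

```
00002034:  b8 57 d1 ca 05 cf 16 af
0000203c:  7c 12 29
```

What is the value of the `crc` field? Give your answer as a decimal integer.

`crc` follows `type` (1 byte), so it starts at byte offset 1 and occupies 2 bytes.
Bytes at offsets 1..2: 57 D1.
Big-endian stores the most-significant byte at the lowest address.
The bytes are already most-significant first: 0x57D1.
0x57D1 = 22481.

22481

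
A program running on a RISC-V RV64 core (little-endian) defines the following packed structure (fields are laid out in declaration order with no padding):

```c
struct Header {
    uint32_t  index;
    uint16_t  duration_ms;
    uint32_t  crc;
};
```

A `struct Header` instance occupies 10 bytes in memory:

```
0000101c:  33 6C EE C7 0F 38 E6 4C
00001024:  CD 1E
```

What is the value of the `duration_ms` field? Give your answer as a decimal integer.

14351

`duration_ms` follows `index` (4 bytes), so it starts at byte offset 4 and occupies 2 bytes.
Bytes at offsets 4..5: 0F 38.
Little-endian stores the least-significant byte at the lowest address.
Reassemble most-significant byte first: 38 0F → 0x380F.
0x380F = 14351.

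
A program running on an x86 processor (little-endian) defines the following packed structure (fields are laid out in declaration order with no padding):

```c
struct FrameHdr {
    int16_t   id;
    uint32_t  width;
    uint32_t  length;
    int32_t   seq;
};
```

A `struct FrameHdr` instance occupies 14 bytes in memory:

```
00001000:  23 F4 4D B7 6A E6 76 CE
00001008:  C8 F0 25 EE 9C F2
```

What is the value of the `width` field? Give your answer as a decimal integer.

`width` follows `id` (2 bytes), so it starts at byte offset 2 and occupies 4 bytes.
Bytes at offsets 2..5: 4D B7 6A E6.
In little-endian order the low byte comes first in memory.
Reassemble most-significant byte first: E6 6A B7 4D → 0xE66AB74D.
0xE66AB74D = 3865753421.

3865753421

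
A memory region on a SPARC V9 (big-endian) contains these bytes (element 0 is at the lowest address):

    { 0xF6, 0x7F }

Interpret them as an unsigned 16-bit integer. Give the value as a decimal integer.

Big-endian stores the most-significant byte at the lowest address.
The bytes are already most-significant first: 0xF67F.
0xF67F = 63103.

63103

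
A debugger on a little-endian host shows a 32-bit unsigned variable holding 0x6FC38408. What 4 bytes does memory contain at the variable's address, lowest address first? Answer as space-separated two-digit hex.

Split into bytes (most-significant first): 6F C3 84 08.
In little-endian order the low byte comes first in memory.
So at ascending addresses the bytes are 08 84 C3 6F.

08 84 C3 6F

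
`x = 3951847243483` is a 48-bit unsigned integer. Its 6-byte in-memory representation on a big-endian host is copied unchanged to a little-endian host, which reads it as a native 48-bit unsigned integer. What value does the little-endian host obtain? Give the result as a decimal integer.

3951847243483 in 48-bit hexadecimal is 0x03981C737EDB.
Stored big-endian, the bytes at ascending addresses are 03 98 1C 73 7E DB.
Read back as little-endian, the first byte is least significant, giving 0xDB7E731C9803.
0xDB7E731C9803 = 241336143616003.

241336143616003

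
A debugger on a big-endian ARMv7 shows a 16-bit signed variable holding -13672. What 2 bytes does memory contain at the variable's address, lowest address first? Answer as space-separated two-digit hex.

Two's complement of -13672 in 16 bits: 13672 = 0x3568; invert → 0xCA97; add 1 → 0xCA98.
Split into bytes (most-significant first): CA 98.
Big-endian stores the most-significant byte at the lowest address.
So the memory order matches the most-significant-first order: CA 98.

CA 98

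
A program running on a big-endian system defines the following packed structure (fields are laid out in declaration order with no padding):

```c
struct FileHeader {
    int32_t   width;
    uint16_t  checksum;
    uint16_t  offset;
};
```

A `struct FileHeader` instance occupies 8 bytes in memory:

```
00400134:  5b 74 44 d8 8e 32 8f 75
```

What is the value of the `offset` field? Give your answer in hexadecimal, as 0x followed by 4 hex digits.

`offset` follows `width` (4 B), `checksum` (2 B), so it starts at offset 4 + 2 = 6 and occupies 2 bytes.
Bytes at offsets 6..7: 8F 75.
In big-endian order the high byte comes first in memory.
The bytes are already most-significant first: 0x8F75.

0x8F75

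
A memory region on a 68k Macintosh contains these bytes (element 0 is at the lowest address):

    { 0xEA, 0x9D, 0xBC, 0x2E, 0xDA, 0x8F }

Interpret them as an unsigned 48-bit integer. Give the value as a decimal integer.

257963187952271

In big-endian order the high byte comes first in memory.
The bytes are already most-significant first: 0xEA9DBC2EDA8F.
0xEA9DBC2EDA8F = 257963187952271.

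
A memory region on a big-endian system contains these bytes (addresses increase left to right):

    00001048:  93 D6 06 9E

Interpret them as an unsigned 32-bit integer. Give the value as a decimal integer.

In big-endian order the high byte comes first in memory.
The bytes are already most-significant first: 0x93D6069E.
0x93D6069E = 2480277150.

2480277150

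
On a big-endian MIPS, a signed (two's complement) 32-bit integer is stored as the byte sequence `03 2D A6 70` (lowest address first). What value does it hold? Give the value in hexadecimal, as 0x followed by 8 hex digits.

0x032DA670

Big-endian: lowest address holds the most-significant byte.
The bytes are already most-significant first: 0x032DA670.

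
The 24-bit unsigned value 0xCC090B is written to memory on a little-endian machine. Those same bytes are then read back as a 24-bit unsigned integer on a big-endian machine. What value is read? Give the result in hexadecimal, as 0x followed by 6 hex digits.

0x0B09CC

Stored little-endian, the bytes at ascending addresses are 0B 09 CC.
Read back as big-endian, the last byte is least significant, giving 0x0B09CC.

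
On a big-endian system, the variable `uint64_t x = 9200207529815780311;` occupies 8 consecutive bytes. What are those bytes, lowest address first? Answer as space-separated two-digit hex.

9200207529815780311 in hexadecimal, padded to 64 bits, is 0x7FADB400EA8B2BD7.
Split into bytes (most-significant first): 7F AD B4 00 EA 8B 2B D7.
Big-endian: lowest address holds the most-significant byte.
So the memory order matches the most-significant-first order: 7F AD B4 00 EA 8B 2B D7.

7F AD B4 00 EA 8B 2B D7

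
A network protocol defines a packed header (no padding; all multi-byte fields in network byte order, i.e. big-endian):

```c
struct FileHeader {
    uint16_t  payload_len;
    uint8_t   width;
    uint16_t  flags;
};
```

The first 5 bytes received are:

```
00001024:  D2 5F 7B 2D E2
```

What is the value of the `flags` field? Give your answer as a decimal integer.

11746

`flags` follows `payload_len` (2 B), `width` (1 B), so it starts at offset 2 + 1 = 3 and occupies 2 bytes.
Bytes at offsets 3..4: 2D E2.
Big-endian stores the most-significant byte at the lowest address.
The bytes are already most-significant first: 0x2DE2.
0x2DE2 = 11746.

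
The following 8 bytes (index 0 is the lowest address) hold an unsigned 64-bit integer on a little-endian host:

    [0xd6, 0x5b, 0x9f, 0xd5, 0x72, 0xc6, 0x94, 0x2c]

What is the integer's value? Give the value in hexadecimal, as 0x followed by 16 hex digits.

Little-endian: lowest address holds the least-significant byte.
Reassemble most-significant byte first: 2C 94 C6 72 D5 9F 5B D6 → 0x2C94C672D59F5BD6.

0x2C94C672D59F5BD6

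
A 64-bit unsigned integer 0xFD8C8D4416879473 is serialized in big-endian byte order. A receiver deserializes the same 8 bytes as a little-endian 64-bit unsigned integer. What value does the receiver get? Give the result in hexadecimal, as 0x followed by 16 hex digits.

Stored big-endian, the bytes at ascending addresses are FD 8C 8D 44 16 87 94 73.
Read back as little-endian, the first byte is least significant, giving 0x73948716448D8CFD.

0x73948716448D8CFD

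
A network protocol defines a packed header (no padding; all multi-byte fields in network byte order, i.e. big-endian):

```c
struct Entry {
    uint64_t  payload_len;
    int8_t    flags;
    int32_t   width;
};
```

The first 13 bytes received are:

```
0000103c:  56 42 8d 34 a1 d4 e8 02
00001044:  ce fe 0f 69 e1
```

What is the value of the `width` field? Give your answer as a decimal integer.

-32544287

`width` follows `payload_len` (8 B), `flags` (1 B), so it starts at offset 8 + 1 = 9 and occupies 4 bytes.
Bytes at offsets 9..12: FE 0F 69 E1.
In big-endian order the high byte comes first in memory.
The bytes are already most-significant first: 0xFE0F69E1.
Top bit is set, so as a signed 32-bit value this is 0xFE0F69E1 − 2^32 = -32544287.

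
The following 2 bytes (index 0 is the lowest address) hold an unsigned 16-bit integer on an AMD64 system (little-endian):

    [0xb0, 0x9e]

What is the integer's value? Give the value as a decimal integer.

In little-endian order the low byte comes first in memory.
Reassemble most-significant byte first: 9E B0 → 0x9EB0.
0x9EB0 = 40624.

40624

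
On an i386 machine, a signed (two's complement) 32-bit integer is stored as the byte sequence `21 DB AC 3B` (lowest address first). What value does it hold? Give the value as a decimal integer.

Little-endian: lowest address holds the least-significant byte.
Reassemble most-significant byte first: 3B AC DB 21 → 0x3BACDB21.
0x3BACDB21 = 1001184033.

1001184033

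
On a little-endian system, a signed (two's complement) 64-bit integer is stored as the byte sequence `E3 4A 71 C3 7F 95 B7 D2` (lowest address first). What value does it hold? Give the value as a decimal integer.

-3262975029034267933

Little-endian stores the least-significant byte at the lowest address.
Reassemble most-significant byte first: D2 B7 95 7F C3 71 4A E3 → 0xD2B7957FC3714AE3.
Top bit is set, so as a signed 64-bit value this is 0xD2B7957FC3714AE3 − 2^64 = -3262975029034267933.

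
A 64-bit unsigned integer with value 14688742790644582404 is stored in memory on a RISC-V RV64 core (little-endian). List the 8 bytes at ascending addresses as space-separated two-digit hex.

04 48 73 69 BE E5 D8 CB

14688742790644582404 in hexadecimal, padded to 64 bits, is 0xCBD8E5BE69734804.
Split into bytes (most-significant first): CB D8 E5 BE 69 73 48 04.
Little-endian: lowest address holds the least-significant byte.
So at ascending addresses the bytes are 04 48 73 69 BE E5 D8 CB.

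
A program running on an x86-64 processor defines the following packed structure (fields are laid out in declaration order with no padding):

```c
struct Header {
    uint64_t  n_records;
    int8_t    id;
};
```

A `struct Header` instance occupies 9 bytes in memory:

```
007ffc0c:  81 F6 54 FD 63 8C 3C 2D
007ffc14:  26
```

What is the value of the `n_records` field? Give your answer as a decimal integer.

3259634591389251201

`n_records` is the first field, at byte offset 0, occupying 8 bytes.
Bytes at offsets 0..7: 81 F6 54 FD 63 8C 3C 2D.
Little-endian: lowest address holds the least-significant byte.
Reassemble most-significant byte first: 2D 3C 8C 63 FD 54 F6 81 → 0x2D3C8C63FD54F681.
0x2D3C8C63FD54F681 = 3259634591389251201.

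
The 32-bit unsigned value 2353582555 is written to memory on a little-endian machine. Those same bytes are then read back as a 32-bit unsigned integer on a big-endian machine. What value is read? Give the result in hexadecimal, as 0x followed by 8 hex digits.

0xDBD1488C

2353582555 in 32-bit hexadecimal is 0x8C48D1DB.
Stored little-endian, the bytes at ascending addresses are DB D1 48 8C.
Read back as big-endian, the last byte is least significant, giving 0xDBD1488C.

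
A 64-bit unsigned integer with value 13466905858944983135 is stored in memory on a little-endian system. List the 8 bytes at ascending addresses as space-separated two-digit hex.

5F E0 0A 2A 87 0F E4 BA

13466905858944983135 in hexadecimal, padded to 64 bits, is 0xBAE40F872A0AE05F.
Split into bytes (most-significant first): BA E4 0F 87 2A 0A E0 5F.
Little-endian: lowest address holds the least-significant byte.
So at ascending addresses the bytes are 5F E0 0A 2A 87 0F E4 BA.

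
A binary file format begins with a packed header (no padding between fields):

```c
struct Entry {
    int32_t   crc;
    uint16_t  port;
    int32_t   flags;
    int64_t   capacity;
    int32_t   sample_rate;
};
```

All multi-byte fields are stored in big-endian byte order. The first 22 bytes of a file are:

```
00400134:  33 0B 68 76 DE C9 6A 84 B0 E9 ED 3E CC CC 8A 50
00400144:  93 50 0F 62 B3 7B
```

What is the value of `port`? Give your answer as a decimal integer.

`port` follows `crc` (4 bytes), so it starts at byte offset 4 and occupies 2 bytes.
Bytes at offsets 4..5: DE C9.
In big-endian order the high byte comes first in memory.
The bytes are already most-significant first: 0xDEC9.
0xDEC9 = 57033.

57033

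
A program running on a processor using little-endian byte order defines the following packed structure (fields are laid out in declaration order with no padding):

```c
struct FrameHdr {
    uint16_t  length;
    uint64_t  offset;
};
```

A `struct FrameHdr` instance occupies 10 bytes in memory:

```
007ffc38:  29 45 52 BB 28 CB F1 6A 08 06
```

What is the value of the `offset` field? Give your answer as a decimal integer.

434714950769359698

`offset` follows `length` (2 bytes), so it starts at byte offset 2 and occupies 8 bytes.
Bytes at offsets 2..9: 52 BB 28 CB F1 6A 08 06.
Little-endian stores the least-significant byte at the lowest address.
Reassemble most-significant byte first: 06 08 6A F1 CB 28 BB 52 → 0x06086AF1CB28BB52.
0x06086AF1CB28BB52 = 434714950769359698.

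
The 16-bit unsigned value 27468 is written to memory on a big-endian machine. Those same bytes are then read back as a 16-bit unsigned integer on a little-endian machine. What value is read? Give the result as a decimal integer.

19563

27468 in 16-bit hexadecimal is 0x6B4C.
Stored big-endian, the bytes at ascending addresses are 6B 4C.
Read back as little-endian, the first byte is least significant, giving 0x4C6B.
0x4C6B = 19563.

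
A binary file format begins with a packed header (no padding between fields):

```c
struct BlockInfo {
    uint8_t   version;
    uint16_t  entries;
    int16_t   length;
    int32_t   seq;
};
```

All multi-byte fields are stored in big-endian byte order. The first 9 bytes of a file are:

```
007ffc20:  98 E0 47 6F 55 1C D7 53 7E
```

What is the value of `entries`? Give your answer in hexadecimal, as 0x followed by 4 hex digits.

0xE047

`entries` follows `version` (1 byte), so it starts at byte offset 1 and occupies 2 bytes.
Bytes at offsets 1..2: E0 47.
Big-endian stores the most-significant byte at the lowest address.
The bytes are already most-significant first: 0xE047.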